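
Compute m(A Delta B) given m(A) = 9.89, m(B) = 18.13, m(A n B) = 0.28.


m(A Delta B) = m(A) + m(B) - 2*m(A n B)
= 9.89 + 18.13 - 2*0.28
= 9.89 + 18.13 - 0.56
= 27.46


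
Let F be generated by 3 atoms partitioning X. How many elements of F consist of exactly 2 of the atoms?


Each element of F is a union of some subset of the 3 atoms.
Elements that are unions of exactly 2 atoms correspond to 2-element subsets of the 3 atoms.
Count = C(3, 2) = 3! / (2! * 1!) = 3.


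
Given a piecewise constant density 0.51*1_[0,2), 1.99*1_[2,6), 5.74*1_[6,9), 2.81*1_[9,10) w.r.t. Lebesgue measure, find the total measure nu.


Integrate each piece of the Radon-Nikodym derivative:
Step 1: integral_0^2 0.51 dx = 0.51*(2-0) = 0.51*2 = 1.02
Step 2: integral_2^6 1.99 dx = 1.99*(6-2) = 1.99*4 = 7.96
Step 3: integral_6^9 5.74 dx = 5.74*(9-6) = 5.74*3 = 17.22
Step 4: integral_9^10 2.81 dx = 2.81*(10-9) = 2.81*1 = 2.81
Total: 1.02 + 7.96 + 17.22 + 2.81 = 29.01


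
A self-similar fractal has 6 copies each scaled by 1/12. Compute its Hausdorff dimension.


For a self-similar set with N copies scaled by 1/r:
dim_H = log(N)/log(r) = log(6)/log(12)
= 1.791759/2.484907
= 0.721057


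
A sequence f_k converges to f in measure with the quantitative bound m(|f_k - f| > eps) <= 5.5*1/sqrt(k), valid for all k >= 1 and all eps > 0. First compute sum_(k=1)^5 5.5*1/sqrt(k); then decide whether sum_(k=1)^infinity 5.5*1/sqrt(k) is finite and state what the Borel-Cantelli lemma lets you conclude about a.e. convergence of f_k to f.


Step 1: List the terms 5.5*1/sqrt(k) for k = 1 to 5:
  k=1: 5.5
  k=2: 3.889087
  k=3: 3.175426
  k=4: 2.75
  k=5: 2.459675
Step 2: Partial sum = 5.5 + 3.889087 + 3.175426 + 2.75 + 2.459675
     = 17.774189
Step 3: The full series sum_(k>=1) 5.5*1/sqrt(k) diverges (p-series with p = 1/2 <= 1; a nonzero constant multiple of a divergent series diverges).
Step 4: The (first) Borel-Cantelli lemma requires a summable sequence of measures, so it does not apply here;
        from this bound alone no conclusion about a.e. convergence can be drawn (convergence in measure still
        gives an a.e.-convergent subsequence, but not a.e. convergence of the whole sequence).
Conclusion: series diverges; Borel-Cantelli is inconclusive about a.e. convergence of f_k.


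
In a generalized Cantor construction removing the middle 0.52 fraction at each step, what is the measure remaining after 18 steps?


Step 1: At each step, fraction remaining = 1 - 0.52 = 0.48
Step 2: After 18 steps, measure = (0.48)^18
Result = 1.829542e-06


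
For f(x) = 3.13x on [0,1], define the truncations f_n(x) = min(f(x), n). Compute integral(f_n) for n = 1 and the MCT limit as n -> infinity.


f(x) = 3.13x on [0,1]; f_n(x) = min(3.13x, n). At n = 1:
Step 1: f(x) reaches 1 at x = 1/3.13 = 0.319489
Step 2: integral(f_1) = integral(3.13x, 0, 0.319489) + integral(1, 0.319489, 1)
       = 3.13*0.319489^2/2 + 1*(1 - 0.319489)
       = 0.159744 + 0.680511
       = 0.840256
Step 3: As n -> infinity, f_n increases to f, so by MCT integral(f_n) -> integral(f) = 3.13/2 = 1.565.
Convergence: integral(f_1) = 0.840256 -> 1.565 as n -> infinity


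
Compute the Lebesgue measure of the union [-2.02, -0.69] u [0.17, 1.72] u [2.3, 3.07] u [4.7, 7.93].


For pairwise disjoint intervals, m(union) = sum of lengths.
= (-0.69 - -2.02) + (1.72 - 0.17) + (3.07 - 2.3) + (7.93 - 4.7)
= 1.33 + 1.55 + 0.77 + 3.23
= 6.88


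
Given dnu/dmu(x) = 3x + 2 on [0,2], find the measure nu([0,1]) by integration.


nu(A) = integral_A (dnu/dmu) dmu = integral_0^1 (3x + 2) dx
Step 1: Antiderivative F(x) = (3/2)x^2 + 2x
Step 2: F(1) = (3/2)*1^2 + 2*1 = 1.5 + 2 = 3.5
Step 3: F(0) = (3/2)*0^2 + 2*0 = 0.0 + 0 = 0.0
Step 4: nu([0,1]) = F(1) - F(0) = 3.5 - 0.0 = 3.5


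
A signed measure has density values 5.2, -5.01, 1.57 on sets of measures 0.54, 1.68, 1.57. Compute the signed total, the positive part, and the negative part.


Step 1: Compute signed measure on each set:
  Set 1: 5.2 * 0.54 = 2.808
  Set 2: -5.01 * 1.68 = -8.4168
  Set 3: 1.57 * 1.57 = 2.4649
Step 2: Total signed measure = (2.808) + (-8.4168) + (2.4649)
     = -3.1439
Step 3: Positive part mu+(X) = sum of positive contributions = 5.2729
Step 4: Negative part mu-(X) = |sum of negative contributions| = 8.4168


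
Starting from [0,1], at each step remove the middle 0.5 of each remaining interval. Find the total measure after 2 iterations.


Step 1: At each step, fraction remaining = 1 - 0.5 = 0.5
Step 2: After 2 steps, measure = (0.5)^2
Step 3: Computing the power step by step:
  After step 1: 0.5
  After step 2: 0.25
Result = 0.25


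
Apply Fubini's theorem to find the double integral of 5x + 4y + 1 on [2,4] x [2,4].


By Fubini, integrate in x first, then y.
Step 1: Fix y, integrate over x in [2,4]:
  integral(5x + 4y + 1, x=2..4)
  = 5*(4^2 - 2^2)/2 + (4y + 1)*(4 - 2)
  = 30 + (4y + 1)*2
  = 30 + 8y + 2
  = 32 + 8y
Step 2: Integrate over y in [2,4]:
  integral(32 + 8y, y=2..4)
  = 32*2 + 8*(4^2 - 2^2)/2
  = 64 + 48
  = 112


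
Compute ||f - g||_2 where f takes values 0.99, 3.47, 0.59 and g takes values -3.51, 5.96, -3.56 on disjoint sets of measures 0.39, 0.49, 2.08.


Step 1: Compute differences f_i - g_i:
  0.99 - -3.51 = 4.5
  3.47 - 5.96 = -2.49
  0.59 - -3.56 = 4.15
Step 2: Compute |diff|^2 * measure for each set:
  |4.5|^2 * 0.39 = 20.25 * 0.39 = 7.8975
  |-2.49|^2 * 0.49 = 6.2001 * 0.49 = 3.038049
  |4.15|^2 * 2.08 = 17.2225 * 2.08 = 35.8228
Step 3: Sum = 46.758349
Step 4: ||f-g||_2 = (46.758349)^(1/2) = 6.838008


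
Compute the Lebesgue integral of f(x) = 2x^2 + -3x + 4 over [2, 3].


The Lebesgue integral of a Riemann-integrable function agrees with the Riemann integral.
Antiderivative F(x) = (2/3)x^3 + (-3/2)x^2 + 4x
F(3) = (2/3)*3^3 + (-3/2)*3^2 + 4*3
     = (2/3)*27 + (-3/2)*9 + 4*3
     = 18 + -13.5 + 12
     = 16.5
F(2) = 7.333333
Integral = F(3) - F(2) = 16.5 - 7.333333 = 9.166667


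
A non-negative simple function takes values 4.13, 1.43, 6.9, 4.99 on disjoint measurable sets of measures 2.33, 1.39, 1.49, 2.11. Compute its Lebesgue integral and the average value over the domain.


Step 1: Integral = sum(value_i * measure_i)
= 4.13*2.33 + 1.43*1.39 + 6.9*1.49 + 4.99*2.11
= 9.6229 + 1.9877 + 10.281 + 10.5289
= 32.4205
Step 2: Total measure of domain = 2.33 + 1.39 + 1.49 + 2.11 = 7.32
Step 3: Average value = 32.4205 / 7.32 = 4.42903


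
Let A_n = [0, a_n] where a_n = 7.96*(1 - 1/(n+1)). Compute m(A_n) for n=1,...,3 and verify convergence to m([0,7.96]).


By continuity of measure from below: if A_n increases to A, then m(A_n) -> m(A).
Here A = [0, 7.96], so m(A) = 7.96
Step 1: a_1 = 7.96*(1 - 1/2) = 3.98, m(A_1) = 3.98
Step 2: a_2 = 7.96*(1 - 1/3) = 5.3067, m(A_2) = 5.3067
Step 3: a_3 = 7.96*(1 - 1/4) = 5.97, m(A_3) = 5.97
Limit: m(A_n) -> m([0,7.96]) = 7.96


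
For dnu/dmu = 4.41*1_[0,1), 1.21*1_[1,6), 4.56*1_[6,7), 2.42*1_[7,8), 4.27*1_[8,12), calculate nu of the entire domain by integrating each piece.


Integrate each piece of the Radon-Nikodym derivative:
Step 1: integral_0^1 4.41 dx = 4.41*(1-0) = 4.41*1 = 4.41
Step 2: integral_1^6 1.21 dx = 1.21*(6-1) = 1.21*5 = 6.05
Step 3: integral_6^7 4.56 dx = 4.56*(7-6) = 4.56*1 = 4.56
Step 4: integral_7^8 2.42 dx = 2.42*(8-7) = 2.42*1 = 2.42
Step 5: integral_8^12 4.27 dx = 4.27*(12-8) = 4.27*4 = 17.08
Total: 4.41 + 6.05 + 4.56 + 2.42 + 17.08 = 34.52


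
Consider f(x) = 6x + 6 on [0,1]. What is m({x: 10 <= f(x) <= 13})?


f^(-1)([10, 13]) = {x : 10 <= 6x + 6 <= 13}
Solving: (10 - 6)/6 <= x <= (13 - 6)/6
= [0.666667, 1.166667]
Intersecting with [0,1]: [0.666667, 1]
Measure = 1 - 0.666667 = 0.333333


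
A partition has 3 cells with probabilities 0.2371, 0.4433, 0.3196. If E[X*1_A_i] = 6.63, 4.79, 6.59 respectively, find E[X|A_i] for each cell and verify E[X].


For each cell A_i: E[X|A_i] = E[X*1_A_i] / P(A_i)
Step 1: E[X|A_1] = 6.63 / 0.2371 = 27.962885
Step 2: E[X|A_2] = 4.79 / 0.4433 = 10.805324
Step 3: E[X|A_3] = 6.59 / 0.3196 = 20.619524
Verification: E[X] = sum E[X*1_A_i] = 6.63 + 4.79 + 6.59 = 18.01


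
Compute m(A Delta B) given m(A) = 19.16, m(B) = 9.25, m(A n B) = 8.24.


m(A Delta B) = m(A) + m(B) - 2*m(A n B)
= 19.16 + 9.25 - 2*8.24
= 19.16 + 9.25 - 16.48
= 11.93


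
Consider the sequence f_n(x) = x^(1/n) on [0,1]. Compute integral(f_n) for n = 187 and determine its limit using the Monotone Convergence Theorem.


At n = 187: f_187(x) = x^(1/187).
Step 1: integral(x^(1/187), 0, 1) = [x^(1/187+1) / (1/187+1)] from 0 to 1
     = 1 / (1/187 + 1) = 1 / ((187+1)/187) = 187/(187+1)
     = 187/188 = 0.994681
Step 2: As n -> infinity, f_n(x) = x^(1/n) -> 1 for x in (0,1], and f_n is increasing in n.
By MCT, lim_n integral(f_n) = integral(lim_n f_n) = integral(1, 0, 1) = 1.
Step 3: Verify convergence: 187/188 = 0.994681 -> 1


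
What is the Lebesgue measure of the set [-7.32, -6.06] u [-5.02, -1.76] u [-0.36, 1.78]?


For pairwise disjoint intervals, m(union) = sum of lengths.
= (-6.06 - -7.32) + (-1.76 - -5.02) + (1.78 - -0.36)
= 1.26 + 3.26 + 2.14
= 6.66


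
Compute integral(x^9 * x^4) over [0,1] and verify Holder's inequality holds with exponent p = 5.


Step 1: Exact integral of f*g = integral(x^13, 0, 1) = 1/14
     = 0.071429
Step 2: Holder bound with p=5, q=1.25:
  ||f||_p = (integral x^45 dx)^(1/5) = (1/46)^(1/5) = 0.464995
  ||g||_q = (integral x^5 dx)^(1/1.25) = (1/6)^(1/1.25) = 0.238495
Step 3: Holder bound = ||f||_p * ||g||_q = 0.464995 * 0.238495 = 0.110899
Verification: 0.071429 <= 0.110899 (Holder holds)


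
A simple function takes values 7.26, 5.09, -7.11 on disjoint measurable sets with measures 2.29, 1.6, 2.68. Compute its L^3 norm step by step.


Step 1: Compute |f_i|^3 for each value:
  |7.26|^3 = 382.657176
  |5.09|^3 = 131.872229
  |-7.11|^3 = 359.425431
Step 2: Multiply by measures and sum:
  382.657176 * 2.29 = 876.284933
  131.872229 * 1.6 = 210.995566
  359.425431 * 2.68 = 963.260155
Sum = 876.284933 + 210.995566 + 963.260155 = 2050.540655
Step 3: Take the p-th root:
||f||_3 = (2050.540655)^(1/3) = 12.704458


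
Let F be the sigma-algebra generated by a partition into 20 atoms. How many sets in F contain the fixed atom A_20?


Each element of F is a union of some subset S of the 20 atoms.
The element contains A_20 iff A_20 is in S.
So we count subsets S of {A_1,...,A_20} with A_20 in S: choose freely among the other 19 atoms.
Count = 2^(20-1) = 2^19 = 524288.


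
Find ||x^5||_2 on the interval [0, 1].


Step 1: ||f||_2 = (integral_0^1 |x^5|^2 dx)^(1/2)
     = (integral_0^1 x^10 dx)^(1/2)
Step 2: integral_0^1 x^10 dx = [x^11/(11)] from 0 to 1 = 1^11/11
     = 1/11 = 0.090909
Step 3: ||f||_2 = (0.090909)^(1/2) = 0.301511


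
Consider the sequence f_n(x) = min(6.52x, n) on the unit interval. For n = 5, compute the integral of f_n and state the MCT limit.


f(x) = 6.52x on [0,1]; f_n(x) = min(6.52x, n). At n = 5:
Step 1: f(x) reaches 5 at x = 5/6.52 = 0.766871
Step 2: integral(f_5) = integral(6.52x, 0, 0.766871) + integral(5, 0.766871, 1)
       = 6.52*0.766871^2/2 + 5*(1 - 0.766871)
       = 1.917178 + 1.165644
       = 3.082822
Step 3: As n -> infinity, f_n increases to f, so by MCT integral(f_n) -> integral(f) = 6.52/2 = 3.26.
Convergence: integral(f_5) = 3.082822 -> 3.26 as n -> infinity


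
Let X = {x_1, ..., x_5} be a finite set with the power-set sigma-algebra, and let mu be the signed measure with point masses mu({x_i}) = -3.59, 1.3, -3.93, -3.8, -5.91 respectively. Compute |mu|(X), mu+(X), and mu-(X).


Step 1: Every measurable set is a union of atoms (the cells / points), so a Hahn decomposition is
  obtained by grouping atoms by sign: P = union of atoms with mu > 0, N = union of the remaining atoms.
  Atoms in P (indices): 2;  atoms in N (indices): 1, 3, 4, 5
  Positive values: 1.3
  Negative values: -3.59, -3.93, -3.8, -5.91
Step 2: mu+(X) = mu(P) = sum of positive atom values = 1.3
Step 3: mu-(X) = -mu(N) = sum of |negative atom values| = 17.23
Step 4: |mu|(X) = mu+(X) + mu-(X) = 1.3 + 17.23 = 18.53


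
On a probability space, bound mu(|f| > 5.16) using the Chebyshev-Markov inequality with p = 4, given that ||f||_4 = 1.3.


Chebyshev/Markov inequality: mu(|f| > eps) <= (||f||_p / eps)^p
Step 1: ||f||_4 / eps = 1.3 / 5.16 = 0.251938
Step 2: Raise to power p = 4:
  (0.251938)^4 = 0.004029
Step 3: Therefore mu(|f| > 5.16) <= 0.004029


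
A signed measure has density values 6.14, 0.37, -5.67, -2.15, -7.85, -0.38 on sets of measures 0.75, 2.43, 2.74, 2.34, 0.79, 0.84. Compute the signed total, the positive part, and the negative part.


Step 1: Compute signed measure on each set:
  Set 1: 6.14 * 0.75 = 4.605
  Set 2: 0.37 * 2.43 = 0.8991
  Set 3: -5.67 * 2.74 = -15.5358
  Set 4: -2.15 * 2.34 = -5.031
  Set 5: -7.85 * 0.79 = -6.2015
  Set 6: -0.38 * 0.84 = -0.3192
Step 2: Total signed measure = (4.605) + (0.8991) + (-15.5358) + (-5.031) + (-6.2015) + (-0.3192)
     = -21.5834
Step 3: Positive part mu+(X) = sum of positive contributions = 5.5041
Step 4: Negative part mu-(X) = |sum of negative contributions| = 27.0875


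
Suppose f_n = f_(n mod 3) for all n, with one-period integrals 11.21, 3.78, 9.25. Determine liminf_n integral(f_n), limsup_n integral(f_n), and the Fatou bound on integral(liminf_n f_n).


The sequence (integral(f_n)) is periodic with period 3, repeating the values 11.21, 3.78, 9.25 indefinitely.
Step 1: For a periodic sequence, every tail (a_m, a_(m+1), ...) contains all 3 period values infinitely often.
Step 2: Hence inf of every tail = min of the period values = min(11.21, 3.78, 9.25) = 3.78.
        liminf_n integral(f_n) = sup over m of (inf of tail from m) = 3.78.
Step 3: Similarly sup of every tail = max of the period values = 11.21.
        limsup_n integral(f_n) = 11.21.
Step 4: Fatou's lemma: integral(liminf_n f_n) <= liminf_n integral(f_n) = 3.78.
        So the integral of the pointwise liminf is at most 3.78.


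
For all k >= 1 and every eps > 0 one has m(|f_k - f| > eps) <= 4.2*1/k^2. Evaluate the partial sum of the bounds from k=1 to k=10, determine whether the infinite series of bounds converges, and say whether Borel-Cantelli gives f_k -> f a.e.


Step 1: List the terms 4.2*1/k^2 for k = 1 to 10:
  k=1: 4.2
  k=2: 1.05
  k=3: 0.466667
  k=4: 0.2625
  k=5: 0.168
  k=6: 0.116667
  k=7: 0.085714
  k=8: 0.065625
  k=9: 0.051852
  k=10: 0.042
Step 2: Partial sum = 4.2 + 1.05 + 0.466667 + 0.2625 + 0.168 + 0.116667 + 0.085714 + 0.065625 + 0.051852 + 0.042
     = 6.509024
Step 3: The full series sum_(k>=1) 4.2*1/k^2 converges (p-series with p = 2 > 1; a constant multiple of a convergent series converges).
Step 4: Fix eps > 0. Since sum_k m(|f_k - f| > eps) < infinity, the Borel-Cantelli lemma gives
        m(limsup_k {|f_k - f| > eps}) = 0, i.e. for a.e. x, |f_k(x) - f(x)| <= eps for all large k.
        Applying this with eps = 1/j for j = 1, 2, ... and intersecting the countably many full-measure sets,
        for a.e. x we get limsup_k |f_k(x) - f(x)| <= 1/j for every j, hence f_k -> f almost everywhere.
Conclusion: series converges; Borel-Cantelli yields f_k -> f a.e.


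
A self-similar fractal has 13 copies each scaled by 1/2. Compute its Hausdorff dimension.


For a self-similar set with N copies scaled by 1/r:
dim_H = log(N)/log(r) = log(13)/log(2)
= 2.564949/0.693147
= 3.70044


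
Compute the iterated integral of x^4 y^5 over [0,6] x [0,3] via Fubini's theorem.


By Fubini's theorem, the double integral factors as a product of single integrals:
Step 1: integral_0^6 x^4 dx = [x^5/5] from 0 to 6
     = 6^5/5 = 1555.2
Step 2: integral_0^3 y^5 dy = [y^6/6] from 0 to 3
     = 3^6/6 = 121.5
Step 3: Double integral = 1555.2 * 121.5 = 188956.8


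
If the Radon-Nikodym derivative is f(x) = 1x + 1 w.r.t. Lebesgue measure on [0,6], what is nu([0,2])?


nu(A) = integral_A (dnu/dmu) dmu = integral_0^2 (1x + 1) dx
Step 1: Antiderivative F(x) = (1/2)x^2 + 1x
Step 2: F(2) = (1/2)*2^2 + 1*2 = 2 + 2 = 4
Step 3: F(0) = (1/2)*0^2 + 1*0 = 0.0 + 0 = 0.0
Step 4: nu([0,2]) = F(2) - F(0) = 4 - 0.0 = 4


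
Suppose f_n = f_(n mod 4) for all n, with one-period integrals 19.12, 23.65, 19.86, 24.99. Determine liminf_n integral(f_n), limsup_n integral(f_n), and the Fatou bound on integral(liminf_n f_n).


The sequence (integral(f_n)) is periodic with period 4, repeating the values 19.12, 23.65, 19.86, 24.99 indefinitely.
Step 1: For a periodic sequence, every tail (a_m, a_(m+1), ...) contains all 4 period values infinitely often.
Step 2: Hence inf of every tail = min of the period values = min(19.12, 23.65, 19.86, 24.99) = 19.12.
        liminf_n integral(f_n) = sup over m of (inf of tail from m) = 19.12.
Step 3: Similarly sup of every tail = max of the period values = 24.99.
        limsup_n integral(f_n) = 24.99.
Step 4: Fatou's lemma: integral(liminf_n f_n) <= liminf_n integral(f_n) = 19.12.
        So the integral of the pointwise liminf is at most 19.12.


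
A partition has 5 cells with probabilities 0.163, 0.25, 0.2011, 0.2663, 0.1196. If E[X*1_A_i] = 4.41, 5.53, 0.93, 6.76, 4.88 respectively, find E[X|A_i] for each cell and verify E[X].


For each cell A_i: E[X|A_i] = E[X*1_A_i] / P(A_i)
Step 1: E[X|A_1] = 4.41 / 0.163 = 27.055215
Step 2: E[X|A_2] = 5.53 / 0.25 = 22.12
Step 3: E[X|A_3] = 0.93 / 0.2011 = 4.624565
Step 4: E[X|A_4] = 6.76 / 0.2663 = 25.384904
Step 5: E[X|A_5] = 4.88 / 0.1196 = 40.802676
Verification: E[X] = sum E[X*1_A_i] = 4.41 + 5.53 + 0.93 + 6.76 + 4.88 = 22.51


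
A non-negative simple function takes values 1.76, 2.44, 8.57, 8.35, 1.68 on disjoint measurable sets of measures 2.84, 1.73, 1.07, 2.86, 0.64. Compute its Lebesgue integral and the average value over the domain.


Step 1: Integral = sum(value_i * measure_i)
= 1.76*2.84 + 2.44*1.73 + 8.57*1.07 + 8.35*2.86 + 1.68*0.64
= 4.9984 + 4.2212 + 9.1699 + 23.881 + 1.0752
= 43.3457
Step 2: Total measure of domain = 2.84 + 1.73 + 1.07 + 2.86 + 0.64 = 9.14
Step 3: Average value = 43.3457 / 9.14 = 4.742418


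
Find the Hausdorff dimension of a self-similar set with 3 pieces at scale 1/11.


For a self-similar set with N copies scaled by 1/r:
dim_H = log(N)/log(r) = log(3)/log(11)
= 1.098612/2.397895
= 0.458157


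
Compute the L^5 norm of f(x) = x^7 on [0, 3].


Step 1: ||f||_5 = (integral_0^3 |x^7|^5 dx)^(1/5)
     = (integral_0^3 x^35 dx)^(1/5)
Step 2: integral_0^3 x^35 dx = [x^36/(36)] from 0 to 3 = 3^36/36
     = 150094635296999121/36 = 4.169295e+15
Step 3: ||f||_5 = (4.169295e+15)^(1/5) = 1330.492816


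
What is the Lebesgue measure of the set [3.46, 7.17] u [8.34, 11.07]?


For pairwise disjoint intervals, m(union) = sum of lengths.
= (7.17 - 3.46) + (11.07 - 8.34)
= 3.71 + 2.73
= 6.44


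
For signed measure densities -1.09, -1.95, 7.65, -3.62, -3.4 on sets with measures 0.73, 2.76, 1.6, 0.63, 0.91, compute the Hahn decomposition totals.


Step 1: Compute signed measure on each set:
  Set 1: -1.09 * 0.73 = -0.7957
  Set 2: -1.95 * 2.76 = -5.382
  Set 3: 7.65 * 1.6 = 12.24
  Set 4: -3.62 * 0.63 = -2.2806
  Set 5: -3.4 * 0.91 = -3.094
Step 2: Total signed measure = (-0.7957) + (-5.382) + (12.24) + (-2.2806) + (-3.094)
     = 0.6877
Step 3: Positive part mu+(X) = sum of positive contributions = 12.24
Step 4: Negative part mu-(X) = |sum of negative contributions| = 11.5523


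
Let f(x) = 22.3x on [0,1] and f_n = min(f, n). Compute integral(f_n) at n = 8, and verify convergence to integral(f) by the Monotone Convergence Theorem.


f(x) = 22.3x on [0,1]; f_n(x) = min(22.3x, n). At n = 8:
Step 1: f(x) reaches 8 at x = 8/22.3 = 0.358744
Step 2: integral(f_8) = integral(22.3x, 0, 0.358744) + integral(8, 0.358744, 1)
       = 22.3*0.358744^2/2 + 8*(1 - 0.358744)
       = 1.434978 + 5.130045
       = 6.565022
Step 3: As n -> infinity, f_n increases to f, so by MCT integral(f_n) -> integral(f) = 22.3/2 = 11.15.
Convergence: integral(f_8) = 6.565022 -> 11.15 as n -> infinity


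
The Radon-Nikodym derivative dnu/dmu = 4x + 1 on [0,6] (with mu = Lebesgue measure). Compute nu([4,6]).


nu(A) = integral_A (dnu/dmu) dmu = integral_4^6 (4x + 1) dx
Step 1: Antiderivative F(x) = (4/2)x^2 + 1x
Step 2: F(6) = (4/2)*6^2 + 1*6 = 72 + 6 = 78
Step 3: F(4) = (4/2)*4^2 + 1*4 = 32 + 4 = 36
Step 4: nu([4,6]) = F(6) - F(4) = 78 - 36 = 42


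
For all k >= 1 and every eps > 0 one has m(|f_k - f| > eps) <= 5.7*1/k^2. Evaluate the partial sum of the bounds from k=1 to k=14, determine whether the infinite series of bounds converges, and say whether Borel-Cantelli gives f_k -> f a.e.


Step 1: List the terms 5.7*1/k^2 for k = 1 to 14:
  k=1: 5.7
  k=2: 1.425
  k=3: 0.633333
  k=4: 0.35625
  k=5: 0.228
  k=6: 0.158333
  k=7: 0.116327
  k=8: 0.089063
  k=9: 0.07037
  k=10: 0.057
  k=11: 0.047107
  k=12: 0.039583
  k=13: 0.033728
  k=14: 0.029082
Step 2: Partial sum = 5.7 + 1.425 + 0.633333 + 0.35625 + 0.228 + 0.158333 + 0.116327 + 0.089063 + 0.07037 + 0.057 + 0.047107 + 0.039583 + 0.033728 + 0.029082
     = 8.983176
Step 3: The full series sum_(k>=1) 5.7*1/k^2 converges (p-series with p = 2 > 1; a constant multiple of a convergent series converges).
Step 4: Fix eps > 0. Since sum_k m(|f_k - f| > eps) < infinity, the Borel-Cantelli lemma gives
        m(limsup_k {|f_k - f| > eps}) = 0, i.e. for a.e. x, |f_k(x) - f(x)| <= eps for all large k.
        Applying this with eps = 1/j for j = 1, 2, ... and intersecting the countably many full-measure sets,
        for a.e. x we get limsup_k |f_k(x) - f(x)| <= 1/j for every j, hence f_k -> f almost everywhere.
Conclusion: series converges; Borel-Cantelli yields f_k -> f a.e.


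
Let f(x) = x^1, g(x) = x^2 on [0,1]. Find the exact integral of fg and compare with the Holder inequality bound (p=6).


Step 1: Exact integral of f*g = integral(x^3, 0, 1) = 1/4
     = 0.25
Step 2: Holder bound with p=6, q=1.2:
  ||f||_p = (integral x^6 dx)^(1/6) = (1/7)^(1/6) = 0.72302
  ||g||_q = (integral x^2.4 dx)^(1/1.2) = (1/3.4)^(1/1.2) = 0.360662
Step 3: Holder bound = ||f||_p * ||g||_q = 0.72302 * 0.360662 = 0.260766
Verification: 0.25 <= 0.260766 (Holder holds)


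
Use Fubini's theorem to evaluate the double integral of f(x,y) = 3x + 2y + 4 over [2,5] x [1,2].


By Fubini, integrate in x first, then y.
Step 1: Fix y, integrate over x in [2,5]:
  integral(3x + 2y + 4, x=2..5)
  = 3*(5^2 - 2^2)/2 + (2y + 4)*(5 - 2)
  = 31.5 + (2y + 4)*3
  = 31.5 + 6y + 12
  = 43.5 + 6y
Step 2: Integrate over y in [1,2]:
  integral(43.5 + 6y, y=1..2)
  = 43.5*1 + 6*(2^2 - 1^2)/2
  = 43.5 + 9
  = 52.5


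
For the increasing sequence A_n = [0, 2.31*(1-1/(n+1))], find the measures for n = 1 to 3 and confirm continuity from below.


By continuity of measure from below: if A_n increases to A, then m(A_n) -> m(A).
Here A = [0, 2.31], so m(A) = 2.31
Step 1: a_1 = 2.31*(1 - 1/2) = 1.155, m(A_1) = 1.155
Step 2: a_2 = 2.31*(1 - 1/3) = 1.54, m(A_2) = 1.54
Step 3: a_3 = 2.31*(1 - 1/4) = 1.7325, m(A_3) = 1.7325
Limit: m(A_n) -> m([0,2.31]) = 2.31


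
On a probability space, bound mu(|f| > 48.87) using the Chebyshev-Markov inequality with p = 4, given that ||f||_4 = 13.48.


Chebyshev/Markov inequality: mu(|f| > eps) <= (||f||_p / eps)^p
Step 1: ||f||_4 / eps = 13.48 / 48.87 = 0.275834
Step 2: Raise to power p = 4:
  (0.275834)^4 = 0.005789
Step 3: Therefore mu(|f| > 48.87) <= 0.005789


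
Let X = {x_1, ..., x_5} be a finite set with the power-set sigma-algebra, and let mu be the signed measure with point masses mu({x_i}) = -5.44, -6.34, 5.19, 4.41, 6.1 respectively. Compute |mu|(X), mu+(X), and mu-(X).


Step 1: Every measurable set is a union of atoms (the cells / points), so a Hahn decomposition is
  obtained by grouping atoms by sign: P = union of atoms with mu > 0, N = union of the remaining atoms.
  Atoms in P (indices): 3, 4, 5;  atoms in N (indices): 1, 2
  Positive values: 5.19, 4.41, 6.1
  Negative values: -5.44, -6.34
Step 2: mu+(X) = mu(P) = sum of positive atom values = 15.7
Step 3: mu-(X) = -mu(N) = sum of |negative atom values| = 11.78
Step 4: |mu|(X) = mu+(X) + mu-(X) = 15.7 + 11.78 = 27.48


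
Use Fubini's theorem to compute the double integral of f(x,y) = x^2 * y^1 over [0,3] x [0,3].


By Fubini's theorem, the double integral factors as a product of single integrals:
Step 1: integral_0^3 x^2 dx = [x^3/3] from 0 to 3
     = 3^3/3 = 9
Step 2: integral_0^3 y^1 dy = [y^2/2] from 0 to 3
     = 3^2/2 = 4.5
Step 3: Double integral = 9 * 4.5 = 40.5


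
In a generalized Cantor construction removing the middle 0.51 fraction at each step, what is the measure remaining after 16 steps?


Step 1: At each step, fraction remaining = 1 - 0.51 = 0.49
Step 2: After 16 steps, measure = (0.49)^16
Result = 1.104428e-05


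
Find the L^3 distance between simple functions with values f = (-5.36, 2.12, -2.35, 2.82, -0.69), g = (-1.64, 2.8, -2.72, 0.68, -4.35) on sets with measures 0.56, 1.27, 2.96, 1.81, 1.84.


Step 1: Compute differences f_i - g_i:
  -5.36 - -1.64 = -3.72
  2.12 - 2.8 = -0.68
  -2.35 - -2.72 = 0.37
  2.82 - 0.68 = 2.14
  -0.69 - -4.35 = 3.66
Step 2: Compute |diff|^3 * measure for each set:
  |-3.72|^3 * 0.56 = 51.478848 * 0.56 = 28.828155
  |-0.68|^3 * 1.27 = 0.314432 * 1.27 = 0.399329
  |0.37|^3 * 2.96 = 0.050653 * 2.96 = 0.149933
  |2.14|^3 * 1.81 = 9.800344 * 1.81 = 17.738623
  |3.66|^3 * 1.84 = 49.027896 * 1.84 = 90.211329
Step 3: Sum = 137.327368
Step 4: ||f-g||_3 = (137.327368)^(1/3) = 5.15924


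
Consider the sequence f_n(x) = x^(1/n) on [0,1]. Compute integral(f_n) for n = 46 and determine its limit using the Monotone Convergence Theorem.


At n = 46: f_46(x) = x^(1/46).
Step 1: integral(x^(1/46), 0, 1) = [x^(1/46+1) / (1/46+1)] from 0 to 1
     = 1 / (1/46 + 1) = 1 / ((46+1)/46) = 46/(46+1)
     = 46/47 = 0.978723
Step 2: As n -> infinity, f_n(x) = x^(1/n) -> 1 for x in (0,1], and f_n is increasing in n.
By MCT, lim_n integral(f_n) = integral(lim_n f_n) = integral(1, 0, 1) = 1.
Step 3: Verify convergence: 46/47 = 0.978723 -> 1


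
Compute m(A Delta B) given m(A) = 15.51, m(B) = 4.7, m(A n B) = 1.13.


m(A Delta B) = m(A) + m(B) - 2*m(A n B)
= 15.51 + 4.7 - 2*1.13
= 15.51 + 4.7 - 2.26
= 17.95


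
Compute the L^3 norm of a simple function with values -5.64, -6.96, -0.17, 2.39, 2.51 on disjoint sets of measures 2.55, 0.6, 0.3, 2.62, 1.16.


Step 1: Compute |f_i|^3 for each value:
  |-5.64|^3 = 179.406144
  |-6.96|^3 = 337.153536
  |-0.17|^3 = 0.004913
  |2.39|^3 = 13.651919
  |2.51|^3 = 15.813251
Step 2: Multiply by measures and sum:
  179.406144 * 2.55 = 457.485667
  337.153536 * 0.6 = 202.292122
  0.004913 * 0.3 = 0.001474
  13.651919 * 2.62 = 35.768028
  15.813251 * 1.16 = 18.343371
Sum = 457.485667 + 202.292122 + 0.001474 + 35.768028 + 18.343371 = 713.890662
Step 3: Take the p-th root:
||f||_3 = (713.890662)^(1/3) = 8.937387


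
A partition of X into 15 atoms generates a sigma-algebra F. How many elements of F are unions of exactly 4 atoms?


Each element of F is a union of some subset of the 15 atoms.
Elements that are unions of exactly 4 atoms correspond to 4-element subsets of the 15 atoms.
Count = C(15, 4) = 15! / (4! * 11!) = 1365.


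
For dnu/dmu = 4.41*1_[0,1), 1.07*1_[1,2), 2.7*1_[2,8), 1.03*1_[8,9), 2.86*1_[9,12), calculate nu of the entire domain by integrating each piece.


Integrate each piece of the Radon-Nikodym derivative:
Step 1: integral_0^1 4.41 dx = 4.41*(1-0) = 4.41*1 = 4.41
Step 2: integral_1^2 1.07 dx = 1.07*(2-1) = 1.07*1 = 1.07
Step 3: integral_2^8 2.7 dx = 2.7*(8-2) = 2.7*6 = 16.2
Step 4: integral_8^9 1.03 dx = 1.03*(9-8) = 1.03*1 = 1.03
Step 5: integral_9^12 2.86 dx = 2.86*(12-9) = 2.86*3 = 8.58
Total: 4.41 + 1.07 + 16.2 + 1.03 + 8.58 = 31.29


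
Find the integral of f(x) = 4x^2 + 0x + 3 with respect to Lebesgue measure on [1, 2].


The Lebesgue integral of a Riemann-integrable function agrees with the Riemann integral.
Antiderivative F(x) = (4/3)x^3 + (0/2)x^2 + 3x
F(2) = (4/3)*2^3 + (0/2)*2^2 + 3*2
     = (4/3)*8 + (0/2)*4 + 3*2
     = 10.666667 + 0.0 + 6
     = 16.666667
F(1) = 4.333333
Integral = F(2) - F(1) = 16.666667 - 4.333333 = 12.333333


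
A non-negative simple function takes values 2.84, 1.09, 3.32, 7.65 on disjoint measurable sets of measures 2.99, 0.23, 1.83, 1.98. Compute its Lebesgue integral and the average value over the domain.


Step 1: Integral = sum(value_i * measure_i)
= 2.84*2.99 + 1.09*0.23 + 3.32*1.83 + 7.65*1.98
= 8.4916 + 0.2507 + 6.0756 + 15.147
= 29.9649
Step 2: Total measure of domain = 2.99 + 0.23 + 1.83 + 1.98 = 7.03
Step 3: Average value = 29.9649 / 7.03 = 4.262432


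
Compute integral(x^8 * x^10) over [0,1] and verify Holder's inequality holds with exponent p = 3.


Step 1: Exact integral of f*g = integral(x^18, 0, 1) = 1/19
     = 0.052632
Step 2: Holder bound with p=3, q=1.5:
  ||f||_p = (integral x^24 dx)^(1/3) = (1/25)^(1/3) = 0.341995
  ||g||_q = (integral x^15 dx)^(1/1.5) = (1/16)^(1/1.5) = 0.15749
Step 3: Holder bound = ||f||_p * ||g||_q = 0.341995 * 0.15749 = 0.053861
Verification: 0.052632 <= 0.053861 (Holder holds)


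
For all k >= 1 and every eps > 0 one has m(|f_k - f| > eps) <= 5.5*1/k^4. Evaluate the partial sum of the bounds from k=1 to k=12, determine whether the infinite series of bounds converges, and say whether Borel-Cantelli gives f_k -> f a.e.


Step 1: List the terms 5.5*1/k^4 for k = 1 to 12:
  k=1: 5.5
  k=2: 0.34375
  k=3: 0.067901
  k=4: 0.021484
  k=5: 0.0088
  k=6: 0.004244
  k=7: 0.002291
  k=8: 0.001343
  k=9: 8.382868e-04
  k=10: 5.500000e-04
  k=11: 3.756574e-04
  k=12: 2.652392e-04
Step 2: Partial sum = 5.5 + 0.34375 + 0.067901 + 0.021484 + 0.0088 + 0.004244 + 0.002291 + 0.001343 + 8.382868e-04 + 5.500000e-04 + 3.756574e-04 + 2.652392e-04
     = 5.951842
Step 3: The full series sum_(k>=1) 5.5*1/k^4 converges (p-series with p = 4 > 1; a constant multiple of a convergent series converges).
Step 4: Fix eps > 0. Since sum_k m(|f_k - f| > eps) < infinity, the Borel-Cantelli lemma gives
        m(limsup_k {|f_k - f| > eps}) = 0, i.e. for a.e. x, |f_k(x) - f(x)| <= eps for all large k.
        Applying this with eps = 1/j for j = 1, 2, ... and intersecting the countably many full-measure sets,
        for a.e. x we get limsup_k |f_k(x) - f(x)| <= 1/j for every j, hence f_k -> f almost everywhere.
Conclusion: series converges; Borel-Cantelli yields f_k -> f a.e.


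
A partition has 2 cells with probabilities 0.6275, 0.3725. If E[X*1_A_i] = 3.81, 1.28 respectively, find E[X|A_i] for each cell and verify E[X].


For each cell A_i: E[X|A_i] = E[X*1_A_i] / P(A_i)
Step 1: E[X|A_1] = 3.81 / 0.6275 = 6.071713
Step 2: E[X|A_2] = 1.28 / 0.3725 = 3.436242
Verification: E[X] = sum E[X*1_A_i] = 3.81 + 1.28 = 5.09


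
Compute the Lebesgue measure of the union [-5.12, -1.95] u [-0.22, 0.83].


For pairwise disjoint intervals, m(union) = sum of lengths.
= (-1.95 - -5.12) + (0.83 - -0.22)
= 3.17 + 1.05
= 4.22


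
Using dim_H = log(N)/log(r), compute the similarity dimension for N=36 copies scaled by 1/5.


For a self-similar set with N copies scaled by 1/r:
dim_H = log(N)/log(r) = log(36)/log(5)
= 3.583519/1.609438
= 2.226566


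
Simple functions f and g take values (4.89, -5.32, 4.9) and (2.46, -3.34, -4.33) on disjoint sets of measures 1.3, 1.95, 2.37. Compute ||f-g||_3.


Step 1: Compute differences f_i - g_i:
  4.89 - 2.46 = 2.43
  -5.32 - -3.34 = -1.98
  4.9 - -4.33 = 9.23
Step 2: Compute |diff|^3 * measure for each set:
  |2.43|^3 * 1.3 = 14.348907 * 1.3 = 18.653579
  |-1.98|^3 * 1.95 = 7.762392 * 1.95 = 15.136664
  |9.23|^3 * 2.37 = 786.330467 * 2.37 = 1863.603207
Step 3: Sum = 1897.39345
Step 4: ||f-g||_3 = (1897.39345)^(1/3) = 12.379957


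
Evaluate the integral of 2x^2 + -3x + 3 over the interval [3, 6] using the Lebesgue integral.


The Lebesgue integral of a Riemann-integrable function agrees with the Riemann integral.
Antiderivative F(x) = (2/3)x^3 + (-3/2)x^2 + 3x
F(6) = (2/3)*6^3 + (-3/2)*6^2 + 3*6
     = (2/3)*216 + (-3/2)*36 + 3*6
     = 144 + -54 + 18
     = 108
F(3) = 13.5
Integral = F(6) - F(3) = 108 - 13.5 = 94.5


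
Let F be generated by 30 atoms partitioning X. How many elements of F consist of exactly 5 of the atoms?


Each element of F is a union of some subset of the 30 atoms.
Elements that are unions of exactly 5 atoms correspond to 5-element subsets of the 30 atoms.
Count = C(30, 5) = 30! / (5! * 25!) = 142506.


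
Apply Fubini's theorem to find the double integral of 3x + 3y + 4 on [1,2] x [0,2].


By Fubini, integrate in x first, then y.
Step 1: Fix y, integrate over x in [1,2]:
  integral(3x + 3y + 4, x=1..2)
  = 3*(2^2 - 1^2)/2 + (3y + 4)*(2 - 1)
  = 4.5 + (3y + 4)*1
  = 4.5 + 3y + 4
  = 8.5 + 3y
Step 2: Integrate over y in [0,2]:
  integral(8.5 + 3y, y=0..2)
  = 8.5*2 + 3*(2^2 - 0^2)/2
  = 17 + 6
  = 23


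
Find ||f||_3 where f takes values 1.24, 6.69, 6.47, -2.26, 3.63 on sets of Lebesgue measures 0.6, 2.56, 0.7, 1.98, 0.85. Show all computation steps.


Step 1: Compute |f_i|^3 for each value:
  |1.24|^3 = 1.906624
  |6.69|^3 = 299.418309
  |6.47|^3 = 270.840023
  |-2.26|^3 = 11.543176
  |3.63|^3 = 47.832147
Step 2: Multiply by measures and sum:
  1.906624 * 0.6 = 1.143974
  299.418309 * 2.56 = 766.510871
  270.840023 * 0.7 = 189.588016
  11.543176 * 1.98 = 22.855488
  47.832147 * 0.85 = 40.657325
Sum = 1.143974 + 766.510871 + 189.588016 + 22.855488 + 40.657325 = 1020.755675
Step 3: Take the p-th root:
||f||_3 = (1020.755675)^(1/3) = 10.068712


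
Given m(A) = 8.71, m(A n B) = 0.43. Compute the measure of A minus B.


m(A \ B) = m(A) - m(A n B)
= 8.71 - 0.43
= 8.28


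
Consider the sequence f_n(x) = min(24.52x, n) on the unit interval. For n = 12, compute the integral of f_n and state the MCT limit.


f(x) = 24.52x on [0,1]; f_n(x) = min(24.52x, n). At n = 12:
Step 1: f(x) reaches 12 at x = 12/24.52 = 0.489396
Step 2: integral(f_12) = integral(24.52x, 0, 0.489396) + integral(12, 0.489396, 1)
       = 24.52*0.489396^2/2 + 12*(1 - 0.489396)
       = 2.936378 + 6.127243
       = 9.063622
Step 3: As n -> infinity, f_n increases to f, so by MCT integral(f_n) -> integral(f) = 24.52/2 = 12.26.
Convergence: integral(f_12) = 9.063622 -> 12.26 as n -> infinity


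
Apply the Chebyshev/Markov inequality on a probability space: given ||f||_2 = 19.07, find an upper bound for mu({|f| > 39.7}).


Chebyshev/Markov inequality: mu(|f| > eps) <= (||f||_p / eps)^p
Step 1: ||f||_2 / eps = 19.07 / 39.7 = 0.480353
Step 2: Raise to power p = 2:
  (0.480353)^2 = 0.230739
Step 3: Therefore mu(|f| > 39.7) <= 0.230739


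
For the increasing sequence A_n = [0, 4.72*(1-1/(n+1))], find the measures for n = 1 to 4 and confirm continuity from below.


By continuity of measure from below: if A_n increases to A, then m(A_n) -> m(A).
Here A = [0, 4.72], so m(A) = 4.72
Step 1: a_1 = 4.72*(1 - 1/2) = 2.36, m(A_1) = 2.36
Step 2: a_2 = 4.72*(1 - 1/3) = 3.1467, m(A_2) = 3.1467
Step 3: a_3 = 4.72*(1 - 1/4) = 3.54, m(A_3) = 3.54
Step 4: a_4 = 4.72*(1 - 1/5) = 3.776, m(A_4) = 3.776
Limit: m(A_n) -> m([0,4.72]) = 4.72


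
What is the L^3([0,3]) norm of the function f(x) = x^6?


Step 1: ||f||_3 = (integral_0^3 |x^6|^3 dx)^(1/3)
     = (integral_0^3 x^18 dx)^(1/3)
Step 2: integral_0^3 x^18 dx = [x^19/(19)] from 0 to 3 = 3^19/19
     = 1162261467/19 = 6.117166e+07
Step 3: ||f||_3 = (6.117166e+07)^(1/3) = 394.018621


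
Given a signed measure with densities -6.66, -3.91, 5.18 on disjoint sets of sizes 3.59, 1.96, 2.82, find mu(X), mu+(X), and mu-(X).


Step 1: Compute signed measure on each set:
  Set 1: -6.66 * 3.59 = -23.9094
  Set 2: -3.91 * 1.96 = -7.6636
  Set 3: 5.18 * 2.82 = 14.6076
Step 2: Total signed measure = (-23.9094) + (-7.6636) + (14.6076)
     = -16.9654
Step 3: Positive part mu+(X) = sum of positive contributions = 14.6076
Step 4: Negative part mu-(X) = |sum of negative contributions| = 31.573


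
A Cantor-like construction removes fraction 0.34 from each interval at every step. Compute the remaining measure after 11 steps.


Step 1: At each step, fraction remaining = 1 - 0.34 = 0.66
Step 2: After 11 steps, measure = (0.66)^11
Result = 0.010351


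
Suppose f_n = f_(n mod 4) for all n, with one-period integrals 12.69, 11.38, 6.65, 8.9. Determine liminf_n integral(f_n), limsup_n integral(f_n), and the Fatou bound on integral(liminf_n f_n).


The sequence (integral(f_n)) is periodic with period 4, repeating the values 12.69, 11.38, 6.65, 8.9 indefinitely.
Step 1: For a periodic sequence, every tail (a_m, a_(m+1), ...) contains all 4 period values infinitely often.
Step 2: Hence inf of every tail = min of the period values = min(12.69, 11.38, 6.65, 8.9) = 6.65.
        liminf_n integral(f_n) = sup over m of (inf of tail from m) = 6.65.
Step 3: Similarly sup of every tail = max of the period values = 12.69.
        limsup_n integral(f_n) = 12.69.
Step 4: Fatou's lemma: integral(liminf_n f_n) <= liminf_n integral(f_n) = 6.65.
        So the integral of the pointwise liminf is at most 6.65.


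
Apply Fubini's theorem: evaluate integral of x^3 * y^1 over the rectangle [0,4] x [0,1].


By Fubini's theorem, the double integral factors as a product of single integrals:
Step 1: integral_0^4 x^3 dx = [x^4/4] from 0 to 4
     = 4^4/4 = 64
Step 2: integral_0^1 y^1 dy = [y^2/2] from 0 to 1
     = 1^2/2 = 0.5
Step 3: Double integral = 64 * 0.5 = 32


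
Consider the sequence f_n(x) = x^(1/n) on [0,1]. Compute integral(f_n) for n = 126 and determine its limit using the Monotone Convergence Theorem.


At n = 126: f_126(x) = x^(1/126).
Step 1: integral(x^(1/126), 0, 1) = [x^(1/126+1) / (1/126+1)] from 0 to 1
     = 1 / (1/126 + 1) = 1 / ((126+1)/126) = 126/(126+1)
     = 126/127 = 0.992126
Step 2: As n -> infinity, f_n(x) = x^(1/n) -> 1 for x in (0,1], and f_n is increasing in n.
By MCT, lim_n integral(f_n) = integral(lim_n f_n) = integral(1, 0, 1) = 1.
Step 3: Verify convergence: 126/127 = 0.992126 -> 1


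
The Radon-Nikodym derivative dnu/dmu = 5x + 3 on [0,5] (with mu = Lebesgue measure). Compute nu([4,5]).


nu(A) = integral_A (dnu/dmu) dmu = integral_4^5 (5x + 3) dx
Step 1: Antiderivative F(x) = (5/2)x^2 + 3x
Step 2: F(5) = (5/2)*5^2 + 3*5 = 62.5 + 15 = 77.5
Step 3: F(4) = (5/2)*4^2 + 3*4 = 40 + 12 = 52
Step 4: nu([4,5]) = F(5) - F(4) = 77.5 - 52 = 25.5


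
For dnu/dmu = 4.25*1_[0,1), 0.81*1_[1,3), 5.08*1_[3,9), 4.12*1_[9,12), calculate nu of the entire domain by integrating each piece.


Integrate each piece of the Radon-Nikodym derivative:
Step 1: integral_0^1 4.25 dx = 4.25*(1-0) = 4.25*1 = 4.25
Step 2: integral_1^3 0.81 dx = 0.81*(3-1) = 0.81*2 = 1.62
Step 3: integral_3^9 5.08 dx = 5.08*(9-3) = 5.08*6 = 30.48
Step 4: integral_9^12 4.12 dx = 4.12*(12-9) = 4.12*3 = 12.36
Total: 4.25 + 1.62 + 30.48 + 12.36 = 48.71


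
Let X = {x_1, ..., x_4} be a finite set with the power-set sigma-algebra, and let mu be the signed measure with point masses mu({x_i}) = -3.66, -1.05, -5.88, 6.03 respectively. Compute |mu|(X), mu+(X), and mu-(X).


Step 1: Every measurable set is a union of atoms (the cells / points), so a Hahn decomposition is
  obtained by grouping atoms by sign: P = union of atoms with mu > 0, N = union of the remaining atoms.
  Atoms in P (indices): 4;  atoms in N (indices): 1, 2, 3
  Positive values: 6.03
  Negative values: -3.66, -1.05, -5.88
Step 2: mu+(X) = mu(P) = sum of positive atom values = 6.03
Step 3: mu-(X) = -mu(N) = sum of |negative atom values| = 10.59
Step 4: |mu|(X) = mu+(X) + mu-(X) = 6.03 + 10.59 = 16.62


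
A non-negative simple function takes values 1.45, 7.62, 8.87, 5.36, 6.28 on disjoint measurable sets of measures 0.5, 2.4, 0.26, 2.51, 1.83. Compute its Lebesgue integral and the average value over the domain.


Step 1: Integral = sum(value_i * measure_i)
= 1.45*0.5 + 7.62*2.4 + 8.87*0.26 + 5.36*2.51 + 6.28*1.83
= 0.725 + 18.288 + 2.3062 + 13.4536 + 11.4924
= 46.2652
Step 2: Total measure of domain = 0.5 + 2.4 + 0.26 + 2.51 + 1.83 = 7.5
Step 3: Average value = 46.2652 / 7.5 = 6.168693


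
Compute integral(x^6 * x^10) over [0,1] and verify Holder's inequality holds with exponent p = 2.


Step 1: Exact integral of f*g = integral(x^16, 0, 1) = 1/17
     = 0.058824
Step 2: Holder bound with p=2, q=2:
  ||f||_p = (integral x^12 dx)^(1/2) = (1/13)^(1/2) = 0.27735
  ||g||_q = (integral x^20 dx)^(1/2) = (1/21)^(1/2) = 0.218218
Step 3: Holder bound = ||f||_p * ||g||_q = 0.27735 * 0.218218 = 0.060523
Verification: 0.058824 <= 0.060523 (Holder holds)
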